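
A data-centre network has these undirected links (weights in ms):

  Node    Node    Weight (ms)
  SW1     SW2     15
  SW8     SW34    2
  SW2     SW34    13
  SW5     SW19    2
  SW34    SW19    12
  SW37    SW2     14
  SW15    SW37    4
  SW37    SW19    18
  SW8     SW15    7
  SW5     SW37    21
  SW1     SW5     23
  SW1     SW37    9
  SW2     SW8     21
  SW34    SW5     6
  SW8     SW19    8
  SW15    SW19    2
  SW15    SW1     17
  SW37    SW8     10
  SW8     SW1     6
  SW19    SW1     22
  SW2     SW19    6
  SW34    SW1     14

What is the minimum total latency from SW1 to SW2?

15 ms

Compare a few routes:
SW1 → SW2: 15 = 15
SW1 → SW8 → SW34 → SW2: 6+2+13 = 21
SW1 → SW8 → SW19 → SW2: 6+8+6 = 20
SW1 → SW37 → SW15 → SW19 → SW2: 9+4+2+6 = 21
Cheapest is SW1 → SW2 at 15 ms.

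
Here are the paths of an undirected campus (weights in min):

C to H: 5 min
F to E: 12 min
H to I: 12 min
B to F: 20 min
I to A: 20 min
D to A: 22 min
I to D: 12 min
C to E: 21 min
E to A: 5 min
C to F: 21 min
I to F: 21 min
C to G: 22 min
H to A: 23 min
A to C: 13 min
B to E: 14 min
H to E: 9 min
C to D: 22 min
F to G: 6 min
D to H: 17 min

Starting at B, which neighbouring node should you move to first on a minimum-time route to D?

E

Enumerating some paths:
B - E - A - D: 14+5+22 = 41
B - E - H - D: 14+9+17 = 40
B - E - H - I - D: 14+9+12+12 = 47
The minimum is 40 min via B - E - H - D.
So from B the first move is to E.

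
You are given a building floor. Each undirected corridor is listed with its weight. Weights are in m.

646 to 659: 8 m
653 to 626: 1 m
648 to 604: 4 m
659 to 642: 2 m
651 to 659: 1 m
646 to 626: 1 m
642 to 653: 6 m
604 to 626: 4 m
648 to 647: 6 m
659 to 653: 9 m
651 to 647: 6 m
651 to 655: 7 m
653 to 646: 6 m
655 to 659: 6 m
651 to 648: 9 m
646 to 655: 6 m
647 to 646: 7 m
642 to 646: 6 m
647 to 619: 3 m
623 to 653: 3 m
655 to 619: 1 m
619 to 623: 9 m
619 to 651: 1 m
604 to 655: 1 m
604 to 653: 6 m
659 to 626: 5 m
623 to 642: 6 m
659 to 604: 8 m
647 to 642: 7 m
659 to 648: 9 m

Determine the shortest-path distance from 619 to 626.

Running Dijkstra from 619:
619: 0
655: 1  (via 619)
651: 1  (via 619)
604: 2  (via 655)
659: 2  (via 651)
647: 3  (via 619)
642: 4  (via 659)
648: 6  (via 604)
626: 6  (via 604)
Shortest route: 619–655–604–626 = 6 m.

6 m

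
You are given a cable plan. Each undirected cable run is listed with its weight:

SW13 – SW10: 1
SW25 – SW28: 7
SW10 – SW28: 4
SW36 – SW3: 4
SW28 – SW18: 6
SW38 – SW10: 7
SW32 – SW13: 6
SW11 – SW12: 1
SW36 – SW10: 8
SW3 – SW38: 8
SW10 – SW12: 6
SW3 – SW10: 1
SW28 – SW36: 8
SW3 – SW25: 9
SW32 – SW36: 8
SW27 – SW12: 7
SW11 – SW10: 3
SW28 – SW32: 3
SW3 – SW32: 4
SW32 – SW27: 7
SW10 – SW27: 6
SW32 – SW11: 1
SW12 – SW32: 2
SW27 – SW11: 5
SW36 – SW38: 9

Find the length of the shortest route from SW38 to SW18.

Candidate routes:
SW38 → SW10 → SW28 → SW18: 7+4+6 = 17
SW38 → SW3 → SW10 → SW28 → SW18: 8+1+4+6 = 19
SW38 → SW10 → SW11 → SW32 → SW28 → SW18: 7+3+1+3+6 = 20
Cheapest is SW38 → SW10 → SW28 → SW18 at 17.

17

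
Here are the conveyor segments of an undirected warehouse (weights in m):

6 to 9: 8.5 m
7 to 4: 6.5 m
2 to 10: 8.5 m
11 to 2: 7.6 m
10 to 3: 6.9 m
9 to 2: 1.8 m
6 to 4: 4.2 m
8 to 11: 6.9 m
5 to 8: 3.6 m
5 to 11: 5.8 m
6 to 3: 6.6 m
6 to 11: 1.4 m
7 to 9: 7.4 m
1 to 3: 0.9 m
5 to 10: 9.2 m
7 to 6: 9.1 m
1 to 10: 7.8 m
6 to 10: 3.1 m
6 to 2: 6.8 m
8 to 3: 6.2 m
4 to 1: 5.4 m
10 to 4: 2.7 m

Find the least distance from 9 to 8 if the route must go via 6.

16.8 m

Shortest 9→6: 9–6 = 8.5
Best 6 to 8: 6–11–8 costing 8.3
Total via 6: 8.5 + 8.3 = 16.8 m.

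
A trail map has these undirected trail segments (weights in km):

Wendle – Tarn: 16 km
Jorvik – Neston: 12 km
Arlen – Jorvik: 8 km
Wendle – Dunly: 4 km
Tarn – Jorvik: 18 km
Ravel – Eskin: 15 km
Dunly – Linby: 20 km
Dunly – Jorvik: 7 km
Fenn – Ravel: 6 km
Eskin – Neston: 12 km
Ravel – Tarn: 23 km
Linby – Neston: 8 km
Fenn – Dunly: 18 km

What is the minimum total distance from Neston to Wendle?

23 km

Shortest distances from Neston:
Neston: 0
Linby: 8  (via Neston)
Jorvik: 12  (via Neston)
Eskin: 12  (via Neston)
Dunly: 19  (via Jorvik)
Arlen: 20  (via Jorvik)
Wendle: 23  (via Dunly)
Shortest route: Neston–Jorvik–Dunly–Wendle = 23 km.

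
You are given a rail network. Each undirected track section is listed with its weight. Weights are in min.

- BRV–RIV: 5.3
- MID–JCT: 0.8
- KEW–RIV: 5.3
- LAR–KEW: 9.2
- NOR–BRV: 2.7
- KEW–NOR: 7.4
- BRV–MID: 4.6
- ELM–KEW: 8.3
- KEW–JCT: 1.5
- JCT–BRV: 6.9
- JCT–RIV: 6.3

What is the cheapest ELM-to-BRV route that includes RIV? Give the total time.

Shortest ELM→RIV: ELM–KEW–RIV = 13.6
Best RIV to BRV: RIV–BRV costing 5.3
Total via RIV: 13.6 + 5.3 = 18.9 min.

18.9 min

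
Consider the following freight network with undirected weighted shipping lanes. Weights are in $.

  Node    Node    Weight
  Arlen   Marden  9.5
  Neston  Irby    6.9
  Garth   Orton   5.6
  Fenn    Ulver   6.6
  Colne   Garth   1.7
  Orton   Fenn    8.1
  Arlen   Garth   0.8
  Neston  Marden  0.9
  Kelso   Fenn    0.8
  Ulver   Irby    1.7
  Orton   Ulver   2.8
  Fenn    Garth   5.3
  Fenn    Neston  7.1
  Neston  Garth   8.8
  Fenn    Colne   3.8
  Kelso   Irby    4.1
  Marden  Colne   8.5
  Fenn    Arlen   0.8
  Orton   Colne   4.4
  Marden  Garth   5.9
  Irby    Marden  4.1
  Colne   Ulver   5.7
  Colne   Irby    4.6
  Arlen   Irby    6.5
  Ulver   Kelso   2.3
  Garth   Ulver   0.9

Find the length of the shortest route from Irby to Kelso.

Settle nodes by increasing distance from Irby:
Irby: 0
Ulver: 1.7  (via Irby)
Garth: 2.6  (via Ulver)
Arlen: 3.4  (via Garth)
Kelso: 4  (via Ulver)
Shortest route: Irby–Ulver–Kelso = $4.

$4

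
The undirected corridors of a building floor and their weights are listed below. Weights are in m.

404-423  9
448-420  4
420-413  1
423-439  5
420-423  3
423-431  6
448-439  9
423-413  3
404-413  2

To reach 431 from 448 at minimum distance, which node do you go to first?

420

Compare a few routes:
448 → 439 → 423 → 431: 9+5+6 = 20
448 → 420 → 413 → 423 → 431: 4+1+3+6 = 14
448 → 420 → 413 → 404 → 423 → 431: 4+1+2+9+6 = 22
448 → 420 → 423 → 431: 4+3+6 = 13
Cheapest is 448 → 420 → 423 → 431 at 13 m.
So from 448 the first move is to 420.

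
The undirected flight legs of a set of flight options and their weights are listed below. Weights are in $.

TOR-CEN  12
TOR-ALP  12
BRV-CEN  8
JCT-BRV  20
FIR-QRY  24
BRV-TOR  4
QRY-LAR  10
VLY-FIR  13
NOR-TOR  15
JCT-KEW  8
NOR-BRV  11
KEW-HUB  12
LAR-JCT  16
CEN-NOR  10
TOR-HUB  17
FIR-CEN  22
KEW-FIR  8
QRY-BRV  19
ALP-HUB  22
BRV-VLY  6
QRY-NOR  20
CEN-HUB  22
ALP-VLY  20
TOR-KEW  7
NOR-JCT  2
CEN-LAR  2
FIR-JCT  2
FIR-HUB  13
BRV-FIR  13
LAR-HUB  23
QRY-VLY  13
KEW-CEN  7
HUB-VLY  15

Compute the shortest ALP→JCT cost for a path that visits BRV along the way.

$29

Shortest ALP→BRV: ALP–TOR–BRV = 16
Best BRV to JCT: BRV–NOR–JCT costing 13
Total via BRV: 16 + 13 = $29.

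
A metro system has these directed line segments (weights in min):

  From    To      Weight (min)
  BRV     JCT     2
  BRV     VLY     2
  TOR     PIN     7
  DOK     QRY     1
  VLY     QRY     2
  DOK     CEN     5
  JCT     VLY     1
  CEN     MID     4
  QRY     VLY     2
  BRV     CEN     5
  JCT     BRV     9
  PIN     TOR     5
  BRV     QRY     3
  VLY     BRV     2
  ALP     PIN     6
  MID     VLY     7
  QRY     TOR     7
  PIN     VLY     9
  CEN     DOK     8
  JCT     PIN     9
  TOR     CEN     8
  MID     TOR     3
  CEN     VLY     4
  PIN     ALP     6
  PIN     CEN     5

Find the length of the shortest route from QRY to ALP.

20 min

Running Dijkstra from QRY:
QRY: 0
VLY: 2  (via QRY)
BRV: 4  (via VLY)
JCT: 6  (via BRV)
TOR: 7  (via QRY)
CEN: 9  (via BRV)
MID: 13  (via CEN)
PIN: 14  (via TOR)
DOK: 17  (via CEN)
ALP: 20  (via PIN)
Shortest route: QRY–TOR–PIN–ALP = 20 min.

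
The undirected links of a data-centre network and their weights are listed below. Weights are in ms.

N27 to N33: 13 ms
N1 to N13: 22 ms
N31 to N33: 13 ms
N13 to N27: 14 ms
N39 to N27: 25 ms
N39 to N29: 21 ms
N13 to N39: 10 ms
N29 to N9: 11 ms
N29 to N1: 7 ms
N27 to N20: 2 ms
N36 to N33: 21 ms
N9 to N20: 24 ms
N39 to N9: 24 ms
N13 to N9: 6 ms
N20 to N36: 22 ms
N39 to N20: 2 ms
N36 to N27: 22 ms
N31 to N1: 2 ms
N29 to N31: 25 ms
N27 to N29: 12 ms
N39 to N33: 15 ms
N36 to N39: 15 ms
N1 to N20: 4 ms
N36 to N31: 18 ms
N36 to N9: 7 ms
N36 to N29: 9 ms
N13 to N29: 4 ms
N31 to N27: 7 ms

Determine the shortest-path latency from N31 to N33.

13 ms

Enumerating some paths:
N31 → N33: 13 = 13
N31 → N27 → N33: 7+13 = 20
N31 → N1 → N20 → N27 → N33: 2+4+2+13 = 21
The minimum is 13 ms via N31 → N33.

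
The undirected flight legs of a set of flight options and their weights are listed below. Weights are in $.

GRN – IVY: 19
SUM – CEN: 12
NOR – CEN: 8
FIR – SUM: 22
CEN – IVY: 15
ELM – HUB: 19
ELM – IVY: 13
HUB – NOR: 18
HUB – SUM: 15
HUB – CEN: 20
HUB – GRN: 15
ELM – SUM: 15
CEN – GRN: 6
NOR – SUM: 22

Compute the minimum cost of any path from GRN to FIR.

$40

Enumerating some paths:
GRN - CEN - SUM - FIR: 6+12+22 = 40
GRN - CEN - NOR - SUM - FIR: 6+8+22+22 = 58
GRN - HUB - SUM - FIR: 15+15+22 = 52
The minimum is $40 via GRN - CEN - SUM - FIR.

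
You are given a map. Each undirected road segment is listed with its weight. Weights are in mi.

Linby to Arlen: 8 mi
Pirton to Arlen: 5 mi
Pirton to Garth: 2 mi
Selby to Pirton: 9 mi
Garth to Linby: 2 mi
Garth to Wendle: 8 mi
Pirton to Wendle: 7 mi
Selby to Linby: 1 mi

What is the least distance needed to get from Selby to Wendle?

11 mi

Compare a few routes:
Selby - Pirton - Wendle: 9+7 = 16
Selby - Pirton - Garth - Wendle: 9+2+8 = 19
Selby - Linby - Garth - Wendle: 1+2+8 = 11
Selby - Linby - Garth - Pirton - Wendle: 1+2+2+7 = 12
The minimum is 11 mi via Selby - Linby - Garth - Wendle.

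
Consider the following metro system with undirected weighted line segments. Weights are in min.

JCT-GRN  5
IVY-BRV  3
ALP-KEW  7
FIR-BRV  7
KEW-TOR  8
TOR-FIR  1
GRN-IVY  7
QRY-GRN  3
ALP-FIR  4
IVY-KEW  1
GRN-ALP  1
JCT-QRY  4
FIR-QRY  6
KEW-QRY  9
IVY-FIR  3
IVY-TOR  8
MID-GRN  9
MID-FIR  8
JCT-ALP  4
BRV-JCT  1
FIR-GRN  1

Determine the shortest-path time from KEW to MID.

12 min

Candidate routes:
KEW → TOR → FIR → MID: 8+1+8 = 17
KEW → IVY → FIR → MID: 1+3+8 = 12
KEW → IVY → FIR → GRN → MID: 1+3+1+9 = 14
KEW → ALP → GRN → MID: 7+1+9 = 17
The minimum is 12 min via KEW → IVY → FIR → MID.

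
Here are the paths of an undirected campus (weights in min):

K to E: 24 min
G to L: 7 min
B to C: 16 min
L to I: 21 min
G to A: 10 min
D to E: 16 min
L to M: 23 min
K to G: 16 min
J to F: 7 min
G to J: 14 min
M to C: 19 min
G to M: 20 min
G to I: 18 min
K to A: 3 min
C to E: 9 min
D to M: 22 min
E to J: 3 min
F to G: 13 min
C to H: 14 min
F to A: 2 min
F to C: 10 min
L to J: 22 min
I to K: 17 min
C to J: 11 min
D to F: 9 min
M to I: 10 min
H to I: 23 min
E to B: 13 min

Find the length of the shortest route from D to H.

33 min

Compare a few routes:
D–E–C–H: 16+9+14 = 39
D–F–C–H: 9+10+14 = 33
The minimum is 33 min via D–F–C–H.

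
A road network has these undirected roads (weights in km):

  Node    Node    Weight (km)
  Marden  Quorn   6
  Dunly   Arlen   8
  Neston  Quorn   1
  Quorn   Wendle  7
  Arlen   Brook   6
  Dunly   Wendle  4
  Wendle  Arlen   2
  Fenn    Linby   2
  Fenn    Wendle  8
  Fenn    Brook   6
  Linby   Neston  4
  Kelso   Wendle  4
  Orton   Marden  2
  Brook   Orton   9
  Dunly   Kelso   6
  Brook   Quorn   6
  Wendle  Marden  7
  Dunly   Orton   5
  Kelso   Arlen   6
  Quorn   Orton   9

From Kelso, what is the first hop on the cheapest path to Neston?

Enumerating some paths:
Kelso–Wendle–Quorn–Neston: 4+7+1 = 12
Kelso–Arlen–Wendle–Quorn–Neston: 6+2+7+1 = 16
Cheapest is Kelso–Wendle–Quorn–Neston at 12 km.
So from Kelso the first move is to Wendle.

Wendle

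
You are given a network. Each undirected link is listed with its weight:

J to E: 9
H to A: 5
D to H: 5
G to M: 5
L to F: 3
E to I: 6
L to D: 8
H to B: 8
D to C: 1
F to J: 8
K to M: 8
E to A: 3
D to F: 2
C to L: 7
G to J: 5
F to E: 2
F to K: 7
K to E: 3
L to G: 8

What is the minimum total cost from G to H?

18

Running Dijkstra from G:
G: 0
J: 5  (via G)
M: 5  (via G)
L: 8  (via G)
F: 11  (via L)
D: 13  (via F)
E: 13  (via F)
K: 13  (via M)
C: 14  (via D)
A: 16  (via E)
H: 18  (via D)
Shortest route: G–L–F–D–H = 18.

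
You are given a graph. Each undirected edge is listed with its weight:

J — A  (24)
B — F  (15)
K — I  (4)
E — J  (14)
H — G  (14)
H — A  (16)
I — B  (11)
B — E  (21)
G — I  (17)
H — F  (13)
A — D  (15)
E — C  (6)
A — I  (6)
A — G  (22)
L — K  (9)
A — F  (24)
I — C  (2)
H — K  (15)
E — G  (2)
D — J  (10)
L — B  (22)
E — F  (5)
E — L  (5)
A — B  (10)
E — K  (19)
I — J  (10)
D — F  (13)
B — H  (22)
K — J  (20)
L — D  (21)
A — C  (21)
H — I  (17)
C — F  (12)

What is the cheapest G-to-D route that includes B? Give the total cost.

Shortest G→B: G → E → C → I → B = 21
Shortest B→D: B → A → D = 25
Total via B: 21 + 25 = 46.

46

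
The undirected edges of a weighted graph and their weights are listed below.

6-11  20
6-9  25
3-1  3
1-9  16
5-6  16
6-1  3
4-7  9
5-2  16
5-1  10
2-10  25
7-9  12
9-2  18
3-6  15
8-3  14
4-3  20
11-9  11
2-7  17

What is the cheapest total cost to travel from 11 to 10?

Compare a few routes:
11 - 9 - 7 - 2 - 10: 11+12+17+25 = 65
11 - 9 - 2 - 10: 11+18+25 = 54
The minimum is 54 via 11 - 9 - 2 - 10.

54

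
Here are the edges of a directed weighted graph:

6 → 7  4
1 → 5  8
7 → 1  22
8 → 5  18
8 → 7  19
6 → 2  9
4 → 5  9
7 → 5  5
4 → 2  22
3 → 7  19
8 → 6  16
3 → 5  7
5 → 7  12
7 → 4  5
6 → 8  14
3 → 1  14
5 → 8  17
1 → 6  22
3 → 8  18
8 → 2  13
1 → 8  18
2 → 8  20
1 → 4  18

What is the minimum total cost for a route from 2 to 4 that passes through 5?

Shortest 2→5: 2–8–5 = 38
Best 5 to 4: 5–7–4 costing 17
Total via 5: 38 + 17 = 55.

55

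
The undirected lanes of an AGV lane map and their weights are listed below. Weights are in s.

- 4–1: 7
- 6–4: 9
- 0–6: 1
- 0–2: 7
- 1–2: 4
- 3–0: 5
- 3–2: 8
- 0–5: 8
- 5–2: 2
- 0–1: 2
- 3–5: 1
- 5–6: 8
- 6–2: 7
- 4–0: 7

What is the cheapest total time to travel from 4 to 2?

11 s

Settle nodes by increasing distance from 4:
4: 0
0: 7  (via 4)
1: 7  (via 4)
6: 8  (via 0)
2: 11  (via 1)
Shortest route: 4 → 1 → 2 = 11 s.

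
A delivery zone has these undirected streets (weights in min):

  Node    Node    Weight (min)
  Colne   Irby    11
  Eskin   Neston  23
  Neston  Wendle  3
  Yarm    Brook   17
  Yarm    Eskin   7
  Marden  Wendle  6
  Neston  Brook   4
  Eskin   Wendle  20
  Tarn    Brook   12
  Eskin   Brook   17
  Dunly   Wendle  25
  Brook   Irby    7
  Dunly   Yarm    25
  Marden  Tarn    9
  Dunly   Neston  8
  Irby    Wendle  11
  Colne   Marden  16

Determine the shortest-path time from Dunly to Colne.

Settle nodes by increasing distance from Dunly:
Dunly: 0
Neston: 8  (via Dunly)
Wendle: 11  (via Neston)
Brook: 12  (via Neston)
Marden: 17  (via Wendle)
Irby: 19  (via Brook)
Tarn: 24  (via Brook)
Yarm: 25  (via Dunly)
Eskin: 29  (via Brook)
Colne: 30  (via Irby)
Shortest route: Dunly → Neston → Brook → Irby → Colne = 30 min.

30 min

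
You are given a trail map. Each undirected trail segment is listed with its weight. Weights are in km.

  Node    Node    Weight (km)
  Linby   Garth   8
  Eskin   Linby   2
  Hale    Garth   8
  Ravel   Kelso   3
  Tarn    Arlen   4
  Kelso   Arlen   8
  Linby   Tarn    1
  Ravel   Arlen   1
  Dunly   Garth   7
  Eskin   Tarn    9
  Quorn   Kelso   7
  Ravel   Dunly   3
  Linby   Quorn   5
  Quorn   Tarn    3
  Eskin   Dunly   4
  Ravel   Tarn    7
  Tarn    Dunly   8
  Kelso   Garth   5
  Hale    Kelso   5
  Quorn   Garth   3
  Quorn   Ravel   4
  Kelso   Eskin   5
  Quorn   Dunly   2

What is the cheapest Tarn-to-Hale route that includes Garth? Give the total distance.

14 km

Best Tarn to Garth: Tarn → Quorn → Garth costing 6
Shortest Garth→Hale: Garth → Hale = 8
Total via Garth: 6 + 8 = 14 km.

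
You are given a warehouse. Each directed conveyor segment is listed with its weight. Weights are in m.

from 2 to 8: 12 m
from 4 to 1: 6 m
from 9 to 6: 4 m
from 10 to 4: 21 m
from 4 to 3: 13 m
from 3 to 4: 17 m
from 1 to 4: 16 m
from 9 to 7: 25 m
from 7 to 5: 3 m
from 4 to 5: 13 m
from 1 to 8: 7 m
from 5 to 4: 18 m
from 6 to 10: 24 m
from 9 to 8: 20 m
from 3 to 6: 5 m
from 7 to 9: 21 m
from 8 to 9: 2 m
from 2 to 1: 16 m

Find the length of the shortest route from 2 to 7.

39 m

Shortest distances from 2:
2: 0
8: 12  (via 2)
9: 14  (via 8)
1: 16  (via 2)
6: 18  (via 9)
4: 32  (via 1)
7: 39  (via 9)
Shortest route: 2 → 8 → 9 → 7 = 39 m.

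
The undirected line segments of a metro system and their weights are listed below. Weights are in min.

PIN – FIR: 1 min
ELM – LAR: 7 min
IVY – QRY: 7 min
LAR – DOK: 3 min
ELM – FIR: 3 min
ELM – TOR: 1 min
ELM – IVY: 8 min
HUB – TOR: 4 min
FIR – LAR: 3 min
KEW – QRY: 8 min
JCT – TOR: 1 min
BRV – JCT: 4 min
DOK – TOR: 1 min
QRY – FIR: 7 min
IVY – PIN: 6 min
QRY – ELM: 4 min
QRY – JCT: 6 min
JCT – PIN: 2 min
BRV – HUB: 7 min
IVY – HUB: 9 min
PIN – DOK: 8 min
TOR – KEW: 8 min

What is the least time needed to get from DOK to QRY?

Compare a few routes:
DOK–TOR–ELM–QRY: 1+1+4 = 6
DOK–TOR–JCT–QRY: 1+1+6 = 8
The minimum is 6 min via DOK–TOR–ELM–QRY.

6 min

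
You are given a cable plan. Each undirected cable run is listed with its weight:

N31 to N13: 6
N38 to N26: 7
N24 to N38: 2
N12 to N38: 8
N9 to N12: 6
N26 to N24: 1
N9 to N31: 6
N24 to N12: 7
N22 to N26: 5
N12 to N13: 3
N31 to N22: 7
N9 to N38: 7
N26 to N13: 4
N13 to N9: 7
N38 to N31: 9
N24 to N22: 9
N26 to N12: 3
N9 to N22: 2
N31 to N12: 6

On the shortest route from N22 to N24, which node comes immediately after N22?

N26

Enumerating some paths:
N22 - N24: 9 = 9
N22 - N26 - N24: 5+1 = 6
The minimum is 6 via N22 - N26 - N24.
So from N22 the first move is to N26.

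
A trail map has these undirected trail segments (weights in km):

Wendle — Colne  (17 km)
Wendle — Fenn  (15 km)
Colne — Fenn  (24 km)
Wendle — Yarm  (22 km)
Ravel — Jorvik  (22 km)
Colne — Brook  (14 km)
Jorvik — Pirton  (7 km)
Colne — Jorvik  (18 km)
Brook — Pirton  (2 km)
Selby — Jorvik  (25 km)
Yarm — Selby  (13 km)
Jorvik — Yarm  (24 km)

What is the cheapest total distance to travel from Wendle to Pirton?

33 km

Candidate routes:
Wendle → Yarm → Jorvik → Pirton: 22+24+7 = 53
Wendle → Fenn → Colne → Brook → Pirton: 15+24+14+2 = 55
Wendle → Colne → Jorvik → Pirton: 17+18+7 = 42
Wendle → Colne → Brook → Pirton: 17+14+2 = 33
The minimum is 33 km via Wendle → Colne → Brook → Pirton.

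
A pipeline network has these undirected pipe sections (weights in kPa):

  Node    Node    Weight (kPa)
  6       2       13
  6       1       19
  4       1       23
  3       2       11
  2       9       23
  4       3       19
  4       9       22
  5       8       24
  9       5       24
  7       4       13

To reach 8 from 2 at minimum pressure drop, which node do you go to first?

Candidate routes:
2 → 3 → 4 → 9 → 5 → 8: 11+19+22+24+24 = 100
2 → 9 → 5 → 8: 23+24+24 = 71
Cheapest is 2 → 9 → 5 → 8 at 71 kPa.
So from 2 the first move is to 9.

9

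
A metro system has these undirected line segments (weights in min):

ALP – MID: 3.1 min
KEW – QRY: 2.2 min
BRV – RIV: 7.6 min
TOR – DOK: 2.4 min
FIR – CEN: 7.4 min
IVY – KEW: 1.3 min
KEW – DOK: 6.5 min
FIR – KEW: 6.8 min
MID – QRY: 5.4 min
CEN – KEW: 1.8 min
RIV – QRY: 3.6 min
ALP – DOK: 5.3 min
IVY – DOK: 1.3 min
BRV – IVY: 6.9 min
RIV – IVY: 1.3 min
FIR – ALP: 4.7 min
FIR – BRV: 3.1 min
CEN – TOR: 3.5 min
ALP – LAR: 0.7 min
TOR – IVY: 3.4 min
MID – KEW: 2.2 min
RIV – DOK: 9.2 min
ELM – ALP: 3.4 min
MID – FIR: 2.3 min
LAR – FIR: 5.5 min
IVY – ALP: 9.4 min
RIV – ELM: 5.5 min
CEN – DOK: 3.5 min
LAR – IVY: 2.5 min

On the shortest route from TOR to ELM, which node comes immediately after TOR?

Compare a few routes:
TOR → IVY → RIV → ELM: 3.4+1.3+5.5 = 10.2
TOR → IVY → LAR → ALP → ELM: 3.4+2.5+0.7+3.4 = 10
Cheapest is TOR → IVY → LAR → ALP → ELM at 10 min.
So from TOR the first move is to IVY.

IVY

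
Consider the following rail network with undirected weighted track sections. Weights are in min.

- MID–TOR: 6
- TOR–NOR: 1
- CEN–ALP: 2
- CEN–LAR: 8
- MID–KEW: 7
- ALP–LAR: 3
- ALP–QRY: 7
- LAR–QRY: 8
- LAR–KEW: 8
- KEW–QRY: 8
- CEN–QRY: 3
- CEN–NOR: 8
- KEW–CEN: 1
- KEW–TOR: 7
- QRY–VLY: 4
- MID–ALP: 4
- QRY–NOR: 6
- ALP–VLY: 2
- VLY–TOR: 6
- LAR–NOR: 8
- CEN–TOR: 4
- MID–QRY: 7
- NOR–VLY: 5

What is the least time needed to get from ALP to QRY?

5 min

Shortest distances from ALP:
ALP: 0
CEN: 2  (via ALP)
VLY: 2  (via ALP)
LAR: 3  (via ALP)
KEW: 3  (via CEN)
MID: 4  (via ALP)
QRY: 5  (via CEN)
Shortest route: ALP–CEN–QRY = 5 min.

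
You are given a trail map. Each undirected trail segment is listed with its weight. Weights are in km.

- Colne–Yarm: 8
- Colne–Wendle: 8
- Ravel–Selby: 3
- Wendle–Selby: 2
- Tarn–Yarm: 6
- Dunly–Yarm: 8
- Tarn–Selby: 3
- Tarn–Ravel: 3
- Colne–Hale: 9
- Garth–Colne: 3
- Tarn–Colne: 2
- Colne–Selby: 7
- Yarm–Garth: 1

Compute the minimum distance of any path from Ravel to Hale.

14 km

Enumerating some paths:
Ravel - Tarn - Yarm - Garth - Colne - Hale: 3+6+1+3+9 = 22
Ravel - Tarn - Colne - Hale: 3+2+9 = 14
Ravel - Selby - Colne - Hale: 3+7+9 = 19
Ravel - Selby - Tarn - Colne - Hale: 3+3+2+9 = 17
Cheapest is Ravel - Tarn - Colne - Hale at 14 km.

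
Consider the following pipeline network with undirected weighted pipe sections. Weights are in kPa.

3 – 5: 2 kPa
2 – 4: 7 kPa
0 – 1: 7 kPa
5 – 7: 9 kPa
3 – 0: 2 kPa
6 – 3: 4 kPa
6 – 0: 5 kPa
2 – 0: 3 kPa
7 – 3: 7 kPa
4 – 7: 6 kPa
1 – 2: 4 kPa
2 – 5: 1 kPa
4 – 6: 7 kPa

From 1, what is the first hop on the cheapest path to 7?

2

Candidate routes:
1 → 2 → 0 → 3 → 7: 4+3+2+7 = 16
1 → 2 → 5 → 7: 4+1+9 = 14
Cheapest is 1 → 2 → 5 → 7 at 14 kPa.
So from 1 the first move is to 2.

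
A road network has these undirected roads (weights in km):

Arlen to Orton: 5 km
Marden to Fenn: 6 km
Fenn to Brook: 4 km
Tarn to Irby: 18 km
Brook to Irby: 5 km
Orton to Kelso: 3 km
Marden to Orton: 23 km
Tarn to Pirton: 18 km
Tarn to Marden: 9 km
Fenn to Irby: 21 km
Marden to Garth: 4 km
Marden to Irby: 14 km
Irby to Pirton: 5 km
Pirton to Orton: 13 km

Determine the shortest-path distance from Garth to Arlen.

Enumerating some paths:
Garth → Marden → Orton → Arlen: 4+23+5 = 32
Garth → Marden → Irby → Pirton → Orton → Arlen: 4+14+5+13+5 = 41
Garth → Marden → Fenn → Brook → Irby → Pirton → Orton → Arlen: 4+6+4+5+5+13+5 = 42
Cheapest is Garth → Marden → Orton → Arlen at 32 km.

32 km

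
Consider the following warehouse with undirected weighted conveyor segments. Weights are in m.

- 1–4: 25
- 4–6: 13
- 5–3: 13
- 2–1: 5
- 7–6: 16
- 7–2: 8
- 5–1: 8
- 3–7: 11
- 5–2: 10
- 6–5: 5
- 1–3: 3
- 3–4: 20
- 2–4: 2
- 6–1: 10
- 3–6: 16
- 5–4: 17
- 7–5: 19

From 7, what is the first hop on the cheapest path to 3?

Candidate routes:
7 → 3: 11 = 11
7 → 2 → 1 → 3: 8+5+3 = 16
The minimum is 11 m via 7 → 3.
So from 7 the first move is to 3.

3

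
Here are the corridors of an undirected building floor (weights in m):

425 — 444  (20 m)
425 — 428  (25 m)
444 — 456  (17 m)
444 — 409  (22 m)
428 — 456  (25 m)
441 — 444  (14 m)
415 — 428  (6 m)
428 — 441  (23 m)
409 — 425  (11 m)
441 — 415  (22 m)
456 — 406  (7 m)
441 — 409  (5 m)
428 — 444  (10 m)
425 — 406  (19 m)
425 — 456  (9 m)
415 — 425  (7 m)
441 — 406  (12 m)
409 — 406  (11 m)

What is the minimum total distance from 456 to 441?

19 m

Shortest distances from 456:
456: 0
406: 7  (via 456)
425: 9  (via 456)
415: 16  (via 425)
444: 17  (via 456)
409: 18  (via 406)
441: 19  (via 406)
Shortest route: 456–406–441 = 19 m.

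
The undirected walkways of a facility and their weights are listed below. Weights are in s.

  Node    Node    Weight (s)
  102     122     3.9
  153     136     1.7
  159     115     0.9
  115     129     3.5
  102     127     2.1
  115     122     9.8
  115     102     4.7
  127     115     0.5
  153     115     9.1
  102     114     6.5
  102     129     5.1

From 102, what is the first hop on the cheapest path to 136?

127

Compare a few routes:
102–115–153–136: 4.7+9.1+1.7 = 15.5
102–127–115–153–136: 2.1+0.5+9.1+1.7 = 13.4
Cheapest is 102–127–115–153–136 at 13.4 s.
So from 102 the first move is to 127.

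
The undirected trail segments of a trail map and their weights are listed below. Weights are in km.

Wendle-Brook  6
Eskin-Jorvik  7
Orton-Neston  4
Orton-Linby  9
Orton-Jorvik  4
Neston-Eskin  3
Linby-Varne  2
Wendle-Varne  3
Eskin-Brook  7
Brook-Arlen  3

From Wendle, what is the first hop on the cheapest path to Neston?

Enumerating some paths:
Wendle–Brook–Eskin–Neston: 6+7+3 = 16
Wendle–Varne–Linby–Orton–Neston: 3+2+9+4 = 18
Cheapest is Wendle–Brook–Eskin–Neston at 16 km.
So from Wendle the first move is to Brook.

Brook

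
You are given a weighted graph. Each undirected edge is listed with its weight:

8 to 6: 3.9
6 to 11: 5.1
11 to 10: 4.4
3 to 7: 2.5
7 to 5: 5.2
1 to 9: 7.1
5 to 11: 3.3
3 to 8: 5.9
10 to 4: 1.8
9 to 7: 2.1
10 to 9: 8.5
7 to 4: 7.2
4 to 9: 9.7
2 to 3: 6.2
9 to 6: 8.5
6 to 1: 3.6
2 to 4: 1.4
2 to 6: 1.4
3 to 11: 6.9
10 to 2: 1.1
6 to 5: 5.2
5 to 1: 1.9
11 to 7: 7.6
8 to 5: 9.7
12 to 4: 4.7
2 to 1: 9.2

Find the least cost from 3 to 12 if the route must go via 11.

Shortest 3→11: 3 → 11 = 6.9
Best 11 to 12: 11 → 10 → 4 → 12 costing 10.9
Total via 11: 6.9 + 10.9 = 17.8.

17.8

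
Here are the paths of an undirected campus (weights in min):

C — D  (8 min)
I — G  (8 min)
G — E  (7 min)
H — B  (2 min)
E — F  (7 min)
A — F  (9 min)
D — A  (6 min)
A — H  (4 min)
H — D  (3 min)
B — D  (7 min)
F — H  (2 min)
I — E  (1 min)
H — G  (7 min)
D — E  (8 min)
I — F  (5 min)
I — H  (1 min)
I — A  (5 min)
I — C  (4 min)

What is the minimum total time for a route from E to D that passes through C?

Shortest E→C: E → I → C = 5
Best C to D: C → D costing 8
Total via C: 5 + 8 = 13 min.

13 min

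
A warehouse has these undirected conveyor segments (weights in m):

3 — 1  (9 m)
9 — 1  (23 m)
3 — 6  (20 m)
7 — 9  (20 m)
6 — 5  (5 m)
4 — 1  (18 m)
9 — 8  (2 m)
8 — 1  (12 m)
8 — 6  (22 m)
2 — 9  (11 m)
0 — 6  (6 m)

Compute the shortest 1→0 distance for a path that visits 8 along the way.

40 m

Shortest 1→8: 1–8 = 12
Shortest 8→0: 8–6–0 = 28
Total via 8: 12 + 28 = 40 m.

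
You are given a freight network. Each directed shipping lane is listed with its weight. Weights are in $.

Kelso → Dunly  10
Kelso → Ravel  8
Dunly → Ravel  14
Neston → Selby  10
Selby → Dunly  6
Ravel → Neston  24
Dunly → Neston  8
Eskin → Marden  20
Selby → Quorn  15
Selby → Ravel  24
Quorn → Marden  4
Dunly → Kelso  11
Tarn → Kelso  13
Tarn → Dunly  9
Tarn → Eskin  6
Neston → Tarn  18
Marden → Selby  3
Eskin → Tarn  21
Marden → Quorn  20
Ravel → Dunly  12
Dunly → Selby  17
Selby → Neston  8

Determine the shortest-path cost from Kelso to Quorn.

$42

Shortest distances from Kelso:
Kelso: 0
Ravel: 8  (via Kelso)
Dunly: 10  (via Kelso)
Neston: 18  (via Dunly)
Selby: 27  (via Dunly)
Tarn: 36  (via Neston)
Eskin: 42  (via Tarn)
Quorn: 42  (via Selby)
Shortest route: Kelso → Dunly → Selby → Quorn = $42.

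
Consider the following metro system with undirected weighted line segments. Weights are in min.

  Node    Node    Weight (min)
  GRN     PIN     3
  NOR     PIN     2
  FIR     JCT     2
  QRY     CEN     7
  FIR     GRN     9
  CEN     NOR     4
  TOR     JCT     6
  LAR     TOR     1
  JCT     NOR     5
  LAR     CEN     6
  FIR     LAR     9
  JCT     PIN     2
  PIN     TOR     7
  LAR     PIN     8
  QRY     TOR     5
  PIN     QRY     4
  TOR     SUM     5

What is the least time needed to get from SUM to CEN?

Candidate routes:
SUM - TOR - LAR - CEN: 5+1+6 = 12
SUM - TOR - QRY - CEN: 5+5+7 = 17
SUM - TOR - PIN - NOR - CEN: 5+7+2+4 = 18
Cheapest is SUM - TOR - LAR - CEN at 12 min.

12 min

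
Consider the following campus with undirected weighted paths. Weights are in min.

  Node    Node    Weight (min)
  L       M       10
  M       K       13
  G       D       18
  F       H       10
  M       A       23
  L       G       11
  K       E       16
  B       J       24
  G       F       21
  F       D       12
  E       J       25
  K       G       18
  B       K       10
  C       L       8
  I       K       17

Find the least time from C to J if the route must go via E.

72 min

Best C to E: C → L → M → K → E costing 47
Best E to J: E → J costing 25
Total via E: 47 + 25 = 72 min.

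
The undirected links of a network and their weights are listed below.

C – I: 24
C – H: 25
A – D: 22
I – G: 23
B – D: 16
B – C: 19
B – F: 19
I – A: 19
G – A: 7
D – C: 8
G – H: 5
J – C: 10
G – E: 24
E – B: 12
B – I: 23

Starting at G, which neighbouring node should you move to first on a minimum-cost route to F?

E

Enumerating some paths:
G–E–B–F: 24+12+19 = 55
G–I–B–F: 23+23+19 = 65
G–A–D–B–F: 7+22+16+19 = 64
G–H–C–B–F: 5+25+19+19 = 68
The minimum is 55 via G–E–B–F.
So from G the first move is to E.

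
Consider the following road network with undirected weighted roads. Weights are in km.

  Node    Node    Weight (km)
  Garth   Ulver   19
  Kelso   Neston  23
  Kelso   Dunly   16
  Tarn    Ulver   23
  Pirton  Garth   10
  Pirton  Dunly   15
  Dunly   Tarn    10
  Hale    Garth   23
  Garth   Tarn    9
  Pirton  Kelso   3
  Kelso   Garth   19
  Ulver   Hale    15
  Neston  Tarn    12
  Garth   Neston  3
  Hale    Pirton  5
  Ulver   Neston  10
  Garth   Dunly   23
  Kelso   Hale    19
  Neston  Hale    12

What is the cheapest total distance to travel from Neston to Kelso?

Compare a few routes:
Neston - Hale - Pirton - Kelso: 12+5+3 = 20
Neston - Garth - Pirton - Kelso: 3+10+3 = 16
Cheapest is Neston - Garth - Pirton - Kelso at 16 km.

16 km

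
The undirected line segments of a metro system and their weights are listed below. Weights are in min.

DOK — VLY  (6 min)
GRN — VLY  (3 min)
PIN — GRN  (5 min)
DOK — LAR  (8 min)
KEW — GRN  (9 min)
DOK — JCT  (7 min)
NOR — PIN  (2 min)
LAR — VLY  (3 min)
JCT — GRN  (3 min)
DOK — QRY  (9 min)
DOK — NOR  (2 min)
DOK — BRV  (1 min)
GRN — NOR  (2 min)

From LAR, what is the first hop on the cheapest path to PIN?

Candidate routes:
LAR → VLY → GRN → PIN: 3+3+5 = 11
LAR → VLY → GRN → NOR → PIN: 3+3+2+2 = 10
The minimum is 10 min via LAR → VLY → GRN → NOR → PIN.
So from LAR the first move is to VLY.

VLY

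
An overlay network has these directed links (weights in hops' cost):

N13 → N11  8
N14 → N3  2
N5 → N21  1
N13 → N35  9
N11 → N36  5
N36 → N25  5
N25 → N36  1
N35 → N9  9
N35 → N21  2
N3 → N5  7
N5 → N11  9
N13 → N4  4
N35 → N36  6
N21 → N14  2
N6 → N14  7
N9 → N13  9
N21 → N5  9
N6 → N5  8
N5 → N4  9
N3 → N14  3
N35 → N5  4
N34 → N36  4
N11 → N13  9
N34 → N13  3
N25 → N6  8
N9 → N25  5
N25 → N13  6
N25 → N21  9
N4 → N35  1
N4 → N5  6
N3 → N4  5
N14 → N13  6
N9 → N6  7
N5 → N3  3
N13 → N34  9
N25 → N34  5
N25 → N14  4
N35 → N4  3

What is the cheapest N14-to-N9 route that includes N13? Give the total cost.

Shortest N14→N13: N14–N13 = 6
Shortest N13→N9: N13–N4–N35–N9 = 14
Total via N13: 6 + 14 = 20 hops' cost.

20 hops' cost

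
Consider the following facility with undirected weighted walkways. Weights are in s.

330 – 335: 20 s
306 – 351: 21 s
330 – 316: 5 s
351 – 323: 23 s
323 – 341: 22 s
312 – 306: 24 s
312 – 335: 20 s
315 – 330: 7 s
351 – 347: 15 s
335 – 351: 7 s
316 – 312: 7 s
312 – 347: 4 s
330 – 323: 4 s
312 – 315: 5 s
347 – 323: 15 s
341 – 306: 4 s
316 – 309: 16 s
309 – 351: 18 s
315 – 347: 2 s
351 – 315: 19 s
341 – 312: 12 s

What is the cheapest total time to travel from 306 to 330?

Shortest distances from 306:
306: 0
341: 4  (via 306)
312: 16  (via 341)
347: 20  (via 312)
315: 21  (via 312)
351: 21  (via 306)
316: 23  (via 312)
323: 26  (via 341)
330: 28  (via 315)
Shortest route: 306–341–312–315–330 = 28 s.

28 s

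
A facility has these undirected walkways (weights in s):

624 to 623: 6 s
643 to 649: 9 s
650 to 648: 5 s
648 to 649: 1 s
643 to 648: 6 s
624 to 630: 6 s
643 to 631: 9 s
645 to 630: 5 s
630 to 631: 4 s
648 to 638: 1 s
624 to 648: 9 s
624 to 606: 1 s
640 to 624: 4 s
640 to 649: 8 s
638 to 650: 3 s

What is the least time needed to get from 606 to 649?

Settle nodes by increasing distance from 606:
606: 0
624: 1  (via 606)
640: 5  (via 624)
630: 7  (via 624)
623: 7  (via 624)
648: 10  (via 624)
631: 11  (via 630)
638: 11  (via 648)
649: 11  (via 648)
Shortest route: 606–624–648–649 = 11 s.

11 s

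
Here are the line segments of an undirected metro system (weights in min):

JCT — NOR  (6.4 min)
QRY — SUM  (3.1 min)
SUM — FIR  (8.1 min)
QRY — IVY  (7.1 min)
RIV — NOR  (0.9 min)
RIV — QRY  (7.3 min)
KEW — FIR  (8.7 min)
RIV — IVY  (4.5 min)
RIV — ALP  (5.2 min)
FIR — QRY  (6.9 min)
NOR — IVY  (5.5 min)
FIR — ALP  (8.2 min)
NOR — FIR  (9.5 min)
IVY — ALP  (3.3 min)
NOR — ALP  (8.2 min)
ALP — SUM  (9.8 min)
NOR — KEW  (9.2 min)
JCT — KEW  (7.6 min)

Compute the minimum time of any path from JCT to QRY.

14.6 min

Compare a few routes:
JCT - NOR - FIR - QRY: 6.4+9.5+6.9 = 22.8
JCT - NOR - RIV - QRY: 6.4+0.9+7.3 = 14.6
JCT - NOR - IVY - QRY: 6.4+5.5+7.1 = 19
JCT - NOR - RIV - IVY - QRY: 6.4+0.9+4.5+7.1 = 18.9
Cheapest is JCT - NOR - RIV - QRY at 14.6 min.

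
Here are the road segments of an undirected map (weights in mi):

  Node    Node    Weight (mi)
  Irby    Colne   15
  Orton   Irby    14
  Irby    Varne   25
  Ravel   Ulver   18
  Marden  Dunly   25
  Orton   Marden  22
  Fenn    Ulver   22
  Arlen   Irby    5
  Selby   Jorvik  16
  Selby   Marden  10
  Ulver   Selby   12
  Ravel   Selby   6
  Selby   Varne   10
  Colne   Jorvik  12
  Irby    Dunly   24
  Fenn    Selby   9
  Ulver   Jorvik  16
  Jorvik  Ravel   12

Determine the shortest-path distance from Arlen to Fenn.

Compare a few routes:
Arlen → Irby → Colne → Jorvik → Selby → Fenn: 5+15+12+16+9 = 57
Arlen → Irby → Colne → Jorvik → Ravel → Selby → Fenn: 5+15+12+12+6+9 = 59
Arlen → Irby → Varne → Selby → Fenn: 5+25+10+9 = 49
Cheapest is Arlen → Irby → Varne → Selby → Fenn at 49 mi.

49 mi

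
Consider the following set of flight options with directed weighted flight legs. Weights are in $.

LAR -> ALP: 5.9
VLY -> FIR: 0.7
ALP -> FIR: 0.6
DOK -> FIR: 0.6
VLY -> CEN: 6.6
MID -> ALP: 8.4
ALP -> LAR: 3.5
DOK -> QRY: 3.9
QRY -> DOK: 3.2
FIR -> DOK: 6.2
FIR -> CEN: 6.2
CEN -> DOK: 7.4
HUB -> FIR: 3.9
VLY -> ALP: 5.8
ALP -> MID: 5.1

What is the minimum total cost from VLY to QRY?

Compare a few routes:
VLY → ALP → FIR → DOK → QRY: 5.8+0.6+6.2+3.9 = 16.5
VLY → FIR → DOK → QRY: 0.7+6.2+3.9 = 10.8
The minimum is $10.8 via VLY → FIR → DOK → QRY.

$10.8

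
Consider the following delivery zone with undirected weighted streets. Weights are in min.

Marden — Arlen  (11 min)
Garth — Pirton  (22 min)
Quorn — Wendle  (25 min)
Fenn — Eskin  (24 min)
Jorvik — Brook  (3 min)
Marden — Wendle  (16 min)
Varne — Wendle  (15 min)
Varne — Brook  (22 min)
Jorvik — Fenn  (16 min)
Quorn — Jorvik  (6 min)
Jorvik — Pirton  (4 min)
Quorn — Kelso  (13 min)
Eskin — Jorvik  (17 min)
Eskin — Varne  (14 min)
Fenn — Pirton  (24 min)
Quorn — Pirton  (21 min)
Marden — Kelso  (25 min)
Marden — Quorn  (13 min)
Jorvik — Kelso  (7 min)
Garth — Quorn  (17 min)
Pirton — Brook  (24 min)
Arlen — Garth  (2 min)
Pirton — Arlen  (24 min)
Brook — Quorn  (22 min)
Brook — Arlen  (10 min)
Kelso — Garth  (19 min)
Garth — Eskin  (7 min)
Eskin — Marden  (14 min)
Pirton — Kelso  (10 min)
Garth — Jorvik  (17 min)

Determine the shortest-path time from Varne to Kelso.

Enumerating some paths:
Varne–Eskin–Jorvik–Kelso: 14+17+7 = 38
Varne–Brook–Jorvik–Kelso: 22+3+7 = 32
Cheapest is Varne–Brook–Jorvik–Kelso at 32 min.

32 min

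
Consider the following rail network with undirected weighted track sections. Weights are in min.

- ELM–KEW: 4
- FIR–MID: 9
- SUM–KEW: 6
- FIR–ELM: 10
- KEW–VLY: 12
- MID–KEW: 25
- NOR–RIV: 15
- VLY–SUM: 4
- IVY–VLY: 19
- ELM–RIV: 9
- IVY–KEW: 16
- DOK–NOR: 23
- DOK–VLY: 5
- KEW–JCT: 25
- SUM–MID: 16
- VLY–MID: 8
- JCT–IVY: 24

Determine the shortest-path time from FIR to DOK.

22 min

Candidate routes:
FIR → MID → SUM → VLY → DOK: 9+16+4+5 = 34
FIR → MID → VLY → DOK: 9+8+5 = 22
FIR → ELM → KEW → SUM → VLY → DOK: 10+4+6+4+5 = 29
FIR → ELM → KEW → VLY → DOK: 10+4+12+5 = 31
The minimum is 22 min via FIR → MID → VLY → DOK.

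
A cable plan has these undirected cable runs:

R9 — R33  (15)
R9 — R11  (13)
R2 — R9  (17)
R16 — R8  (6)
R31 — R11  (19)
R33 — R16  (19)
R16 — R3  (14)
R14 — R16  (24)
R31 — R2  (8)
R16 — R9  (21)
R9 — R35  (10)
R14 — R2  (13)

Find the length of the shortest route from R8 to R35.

Compare a few routes:
R8 - R16 - R9 - R35: 6+21+10 = 37
R8 - R16 - R33 - R9 - R35: 6+19+15+10 = 50
The minimum is 37 via R8 - R16 - R9 - R35.

37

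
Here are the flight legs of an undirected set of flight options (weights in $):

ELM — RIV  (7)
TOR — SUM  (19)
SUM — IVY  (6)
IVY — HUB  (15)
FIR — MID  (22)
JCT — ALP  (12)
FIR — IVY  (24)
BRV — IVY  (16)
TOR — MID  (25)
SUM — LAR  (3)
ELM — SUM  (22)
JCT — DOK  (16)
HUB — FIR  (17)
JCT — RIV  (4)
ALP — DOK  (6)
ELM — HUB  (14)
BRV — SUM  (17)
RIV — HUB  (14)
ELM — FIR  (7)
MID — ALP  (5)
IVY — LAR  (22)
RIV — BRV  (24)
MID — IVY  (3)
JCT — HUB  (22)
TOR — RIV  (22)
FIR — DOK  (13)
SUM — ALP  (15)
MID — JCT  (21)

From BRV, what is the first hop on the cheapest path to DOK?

IVY

Enumerating some paths:
BRV–SUM–IVY–MID–ALP–DOK: 17+6+3+5+6 = 37
BRV–SUM–ALP–DOK: 17+15+6 = 38
BRV–IVY–MID–ALP–DOK: 16+3+5+6 = 30
Cheapest is BRV–IVY–MID–ALP–DOK at $30.
So from BRV the first move is to IVY.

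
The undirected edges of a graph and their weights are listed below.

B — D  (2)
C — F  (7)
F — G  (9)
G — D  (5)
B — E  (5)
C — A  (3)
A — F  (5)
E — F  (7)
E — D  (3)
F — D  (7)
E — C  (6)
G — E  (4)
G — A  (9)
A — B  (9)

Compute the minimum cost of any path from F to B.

Enumerating some paths:
F–D–B: 7+2 = 9
F–E–D–B: 7+3+2 = 12
F–E–B: 7+5 = 12
Cheapest is F–D–B at 9.

9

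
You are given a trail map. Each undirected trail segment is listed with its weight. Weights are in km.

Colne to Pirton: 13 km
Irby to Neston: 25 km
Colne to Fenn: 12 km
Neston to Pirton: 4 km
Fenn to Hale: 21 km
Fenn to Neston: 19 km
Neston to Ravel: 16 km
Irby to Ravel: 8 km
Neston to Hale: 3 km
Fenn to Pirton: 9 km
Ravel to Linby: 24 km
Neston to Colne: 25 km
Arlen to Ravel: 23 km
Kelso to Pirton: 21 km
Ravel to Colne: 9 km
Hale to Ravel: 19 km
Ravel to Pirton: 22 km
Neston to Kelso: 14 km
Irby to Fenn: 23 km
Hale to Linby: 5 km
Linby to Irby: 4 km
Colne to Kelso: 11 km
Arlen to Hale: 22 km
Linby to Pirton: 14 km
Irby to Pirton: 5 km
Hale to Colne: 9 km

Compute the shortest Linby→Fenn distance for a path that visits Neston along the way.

21 km

Shortest Linby→Neston: Linby → Hale → Neston = 8
Best Neston to Fenn: Neston → Pirton → Fenn costing 13
Total via Neston: 8 + 13 = 21 km.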